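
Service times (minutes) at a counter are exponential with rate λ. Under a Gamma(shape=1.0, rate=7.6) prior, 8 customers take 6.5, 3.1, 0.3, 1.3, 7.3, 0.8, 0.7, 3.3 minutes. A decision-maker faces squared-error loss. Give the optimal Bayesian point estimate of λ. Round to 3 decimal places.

0.291

Σ times = 23.3. Posterior: Gamma(shape = 1.0+8 = 9.0, rate = 7.6+23.3 = 30.9).
Mode = (α−1)/β = 8.0/30.9 = 0.259.
Mean = α/β = 9.0/30.9 = 0.291.
Squared-error loss ⇒ the optimal estimator is the posterior mean.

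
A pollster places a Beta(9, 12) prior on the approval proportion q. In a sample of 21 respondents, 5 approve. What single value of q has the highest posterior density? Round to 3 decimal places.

0.325

Posterior: Beta(9+5, 12+16) = Beta(14, 28).
Mode = (14−1)/(14+28−2) = 13/40 = 0.325.
Mean = 14/(14+28) = 14/42 = 0.333.
This is the posterior mode — the MAP estimate.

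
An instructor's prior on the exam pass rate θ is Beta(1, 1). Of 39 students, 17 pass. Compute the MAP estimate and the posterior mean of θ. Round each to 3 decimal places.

Posterior: Beta(1+17, 1+22) = Beta(18, 23).
Mode = (18−1)/(18+23−2) = 17/39 = 0.436.
With a flat prior the MAP equals the MLE, 17/39.
Mean = 18/(18+23) = 18/41 = 0.439.

MAP = 0.436; posterior mean = 0.439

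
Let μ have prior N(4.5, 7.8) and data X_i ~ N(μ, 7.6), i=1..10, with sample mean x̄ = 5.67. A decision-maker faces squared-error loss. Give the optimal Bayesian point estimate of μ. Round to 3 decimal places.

5.566

Posterior for μ is Normal. Precision-weighted mean: (1/7.8·4.5 + 10/7.6·5.67) / (1/7.8 + 10/7.6) = 5.566.
A Normal posterior is symmetric, so mode = mean.
Squared-error loss ⇒ the optimal estimator is the posterior mean.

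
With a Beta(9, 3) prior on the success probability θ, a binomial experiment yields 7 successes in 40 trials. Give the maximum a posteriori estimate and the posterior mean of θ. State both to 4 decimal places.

MAP = 0.3000; posterior mean = 0.3077

Posterior: Beta(9+7, 3+33) = Beta(16, 36).
Mode = (16−1)/(16+36−2) = 15/50 = 0.3000.
Mean = 16/(16+36) = 16/52 = 0.3077.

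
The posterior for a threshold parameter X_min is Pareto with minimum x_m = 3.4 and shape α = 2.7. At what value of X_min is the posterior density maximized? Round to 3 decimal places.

The Pareto density is strictly decreasing on [x_m, ∞), so the mode is x_m = 3.400.
Mean = α·x_m/(α−1) = 2.7·3.4/1.7 = 5.400.
This is the posterior mode — the MAP estimate.

3.400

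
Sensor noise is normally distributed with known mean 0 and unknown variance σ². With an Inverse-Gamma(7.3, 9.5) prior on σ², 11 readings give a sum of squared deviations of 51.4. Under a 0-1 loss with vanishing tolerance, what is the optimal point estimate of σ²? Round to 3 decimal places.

Posterior: Inverse-Gamma(shape = 7.3+11/2 = 12.8, scale = 9.5+51.4/2 = 35.2).
Mode = β/(α+1) = 35.2/13.8 = 2.551.
Mean = β/(α−1) = 35.2/11.8 = 2.983.
This is the posterior mode — the MAP estimate.

2.551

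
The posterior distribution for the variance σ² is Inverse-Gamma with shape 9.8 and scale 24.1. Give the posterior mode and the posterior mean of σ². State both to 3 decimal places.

MAP = 2.231; posterior mean = 2.739

Mode = β/(α+1) = 24.1/10.8 = 2.231.
Mean = β/(α−1) = 24.1/8.8 = 2.739.
Right-skewed posterior ⇒ mode < mean.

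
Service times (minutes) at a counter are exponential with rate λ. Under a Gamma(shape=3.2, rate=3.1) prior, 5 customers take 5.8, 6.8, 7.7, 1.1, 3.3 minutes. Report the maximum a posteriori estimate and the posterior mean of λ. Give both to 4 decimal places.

Σ times = 24.7. Posterior: Gamma(shape = 3.2+5 = 8.2, rate = 3.1+24.7 = 27.8).
Mode = (α−1)/β = 7.2/27.8 = 0.2590.
Mean = α/β = 8.2/27.8 = 0.2950.

MAP = 0.2590, posterior mean = 0.2950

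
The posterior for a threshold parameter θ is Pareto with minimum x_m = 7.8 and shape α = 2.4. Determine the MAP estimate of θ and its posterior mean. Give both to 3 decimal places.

θ_MAP = 7.800, E[θ|data] = 13.371

The Pareto density is strictly decreasing on [x_m, ∞), so the mode is x_m = 7.800.
Mean = α·x_m/(α−1) = 2.4·7.8/1.4 = 13.371.
The posterior is right-skewed, so the mean exceeds the mode.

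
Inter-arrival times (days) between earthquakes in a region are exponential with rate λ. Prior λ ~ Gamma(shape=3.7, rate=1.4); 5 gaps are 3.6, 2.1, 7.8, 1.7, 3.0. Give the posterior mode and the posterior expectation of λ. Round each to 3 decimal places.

MAP: 0.393. Posterior mean: 0.444.

Σ times = 18.2. Posterior: Gamma(shape = 3.7+5 = 8.7, rate = 1.4+18.2 = 19.6).
Mode = (α−1)/β = 7.7/19.6 = 0.393.
Mean = α/β = 8.7/19.6 = 0.444.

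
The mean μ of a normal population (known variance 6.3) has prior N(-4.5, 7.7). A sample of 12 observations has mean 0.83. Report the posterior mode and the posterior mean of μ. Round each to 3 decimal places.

MAP: 0.490. Posterior mean: 0.490.

Posterior for μ is Normal. Precision-weighted mean: (1/7.7·-4.5 + 12/6.3·0.83) / (1/7.7 + 12/6.3) = 0.490.
A Normal posterior is symmetric, so mode = mean.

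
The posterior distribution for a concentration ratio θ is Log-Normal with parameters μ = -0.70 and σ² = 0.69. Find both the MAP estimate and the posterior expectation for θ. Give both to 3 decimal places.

Mode = exp(μ − σ²) = exp(-1.39) = 0.249.
Mean = exp(μ + σ²/2) = exp(-0.355) = 0.701.

MAP estimate = 0.249, posterior expectation = 0.701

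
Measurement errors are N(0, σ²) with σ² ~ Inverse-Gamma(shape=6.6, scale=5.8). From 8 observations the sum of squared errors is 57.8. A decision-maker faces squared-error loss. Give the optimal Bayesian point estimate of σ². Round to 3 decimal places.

Posterior: Inverse-Gamma(shape = 6.6+8/2 = 10.6, scale = 5.8+57.8/2 = 34.7).
Mode = β/(α+1) = 34.7/11.6 = 2.991.
Mean = β/(α−1) = 34.7/9.6 = 3.615.
Squared-error loss ⇒ the optimal estimator is the posterior mean.

3.615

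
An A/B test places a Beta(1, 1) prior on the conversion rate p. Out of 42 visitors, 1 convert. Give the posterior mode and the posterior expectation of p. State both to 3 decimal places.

Posterior: Beta(1+1, 1+41) = Beta(2, 42).
Mode = (2−1)/(2+42−2) = 1/42 = 0.024.
With a flat prior the MAP equals the MLE, 1/42.
Mean = 2/(2+42) = 2/44 = 0.045.

p_MAP = 0.024, E[p|data] = 0.045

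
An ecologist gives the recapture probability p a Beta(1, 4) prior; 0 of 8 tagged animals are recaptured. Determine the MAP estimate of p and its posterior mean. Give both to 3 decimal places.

MAP = 0.000, posterior mean = 0.077

Posterior: Beta(1+0, 4+8) = Beta(1, 12).
Since α = 1 ≤ 1 and β > 1, the Beta density is monotone decreasing on [0,1]; the mode is at 0.
Mean = 1/(1+12) = 0.077.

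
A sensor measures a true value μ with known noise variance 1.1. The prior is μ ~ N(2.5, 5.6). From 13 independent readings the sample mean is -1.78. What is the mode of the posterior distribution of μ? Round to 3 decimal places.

Posterior for μ is Normal. Precision-weighted mean: (1/5.6·2.5 + 13/1.1·-1.78) / (1/5.6 + 13/1.1) = -1.716.
A Normal posterior is symmetric, so mode = mean.
This is the posterior mode — the MAP estimate.

-1.716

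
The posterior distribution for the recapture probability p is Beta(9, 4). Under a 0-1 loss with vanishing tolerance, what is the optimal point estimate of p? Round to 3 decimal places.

0.727

Mode = (9−1)/(9+4−2) = 8/11 = 0.727.
Mean = 9/(9+4) = 9/13 = 0.692.
This is the posterior mode — the MAP estimate.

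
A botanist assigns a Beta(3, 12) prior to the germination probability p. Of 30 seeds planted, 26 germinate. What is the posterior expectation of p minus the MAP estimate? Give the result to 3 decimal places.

Posterior: Beta(3+26, 12+4) = Beta(29, 16).
Mode = (29−1)/(29+16−2) = 28/43 = 0.651.
Mean = 29/(29+16) = 29/45 = 0.644.
Difference = 0.644 − 0.651 = -0.007.
Left-skewed posterior ⇒ mean < mode.

-0.007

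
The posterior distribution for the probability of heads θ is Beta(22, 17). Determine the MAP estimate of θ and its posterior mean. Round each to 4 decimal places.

Mode = (22−1)/(22+17−2) = 21/37 = 0.5676.
Mean = 22/(22+17) = 22/39 = 0.5641.

MAP = 0.5676, posterior mean = 0.5641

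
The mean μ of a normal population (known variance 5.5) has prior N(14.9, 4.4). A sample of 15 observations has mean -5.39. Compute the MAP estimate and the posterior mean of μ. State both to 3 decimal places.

Posterior for μ is Normal. Precision-weighted mean: (1/4.4·14.9 + 15/5.5·-5.39) / (1/4.4 + 15/5.5) = -3.829.
A Normal posterior is symmetric, so mode = mean.

MAP = -3.829, posterior mean = -3.829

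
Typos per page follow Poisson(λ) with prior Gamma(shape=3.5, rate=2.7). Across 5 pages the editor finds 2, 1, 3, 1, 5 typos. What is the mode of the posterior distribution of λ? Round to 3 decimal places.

1.883

Σ counts = 12. Posterior: Gamma(shape = 3.5+12 = 15.5, rate = 2.7+5 = 7.7).
Mode = (α−1)/β = 14.5/7.7 = 1.883.
Mean = α/β = 15.5/7.7 = 2.013.
This is the posterior mode — the MAP estimate.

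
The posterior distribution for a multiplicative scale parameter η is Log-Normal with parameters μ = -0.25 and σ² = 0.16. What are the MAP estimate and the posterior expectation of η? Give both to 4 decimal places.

Mode = exp(μ − σ²) = exp(-0.41) = 0.6637.
Mean = exp(μ + σ²/2) = exp(-0.170) = 0.8437.
Mean > mode: the posterior has a right tail.

MAP: 0.6637. Posterior mean: 0.8437.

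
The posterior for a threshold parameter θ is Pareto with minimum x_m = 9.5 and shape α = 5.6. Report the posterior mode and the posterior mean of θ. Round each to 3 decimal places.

MAP: 9.500. Posterior mean: 11.565.

The Pareto density is strictly decreasing on [x_m, ∞), so the mode is x_m = 9.500.
Mean = α·x_m/(α−1) = 5.6·9.5/4.6 = 11.565.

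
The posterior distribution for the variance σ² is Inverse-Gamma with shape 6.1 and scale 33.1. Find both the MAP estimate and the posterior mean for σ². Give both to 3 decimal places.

Mode = β/(α+1) = 33.1/7.1 = 4.662.
Mean = β/(α−1) = 33.1/5.1 = 6.490.

σ²_MAP = 4.662, E[σ²|data] = 6.490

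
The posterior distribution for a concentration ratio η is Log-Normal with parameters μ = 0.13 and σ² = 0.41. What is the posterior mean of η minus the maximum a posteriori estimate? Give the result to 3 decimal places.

Mode = exp(μ − σ²) = exp(-0.28) = 0.756.
Mean = exp(μ + σ²/2) = exp(0.335) = 1.398.
Difference = 1.398 − 0.756 = 0.642.
The posterior is right-skewed, so the mean exceeds the mode.

0.642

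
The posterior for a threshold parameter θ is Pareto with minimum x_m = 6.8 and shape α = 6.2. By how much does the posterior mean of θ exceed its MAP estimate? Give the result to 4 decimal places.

The Pareto density is strictly decreasing on [x_m, ∞), so the mode is x_m = 6.8000.
Mean = α·x_m/(α−1) = 6.2·6.8/5.2 = 8.1077.
Difference = 8.1077 − 6.8000 = 1.3077.
The mean is pulled above the mode by the posterior's right skew.

1.3077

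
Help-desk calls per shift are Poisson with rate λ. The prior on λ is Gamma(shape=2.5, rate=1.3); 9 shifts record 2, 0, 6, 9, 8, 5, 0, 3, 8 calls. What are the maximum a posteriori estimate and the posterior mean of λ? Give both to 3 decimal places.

Σ counts = 41. Posterior: Gamma(shape = 2.5+41 = 43.5, rate = 1.3+9 = 10.3).
Mode = (α−1)/β = 42.5/10.3 = 4.126.
Mean = α/β = 43.5/10.3 = 4.223.

MAP = 4.126, posterior mean = 4.223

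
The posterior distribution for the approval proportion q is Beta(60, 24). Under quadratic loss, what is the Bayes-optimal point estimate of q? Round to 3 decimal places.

0.714

Mode = (60−1)/(60+24−2) = 59/82 = 0.720.
Mean = 60/(60+24) = 60/84 = 0.714.
Quadratic loss ⇒ the optimal estimator is the posterior mean.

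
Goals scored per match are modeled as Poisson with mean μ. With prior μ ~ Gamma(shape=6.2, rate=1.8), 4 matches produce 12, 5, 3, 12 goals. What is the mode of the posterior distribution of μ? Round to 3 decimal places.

Σ counts = 32. Posterior: Gamma(shape = 6.2+32 = 38.2, rate = 1.8+4 = 5.8).
Mode = (α−1)/β = 37.2/5.8 = 6.414.
Mean = α/β = 38.2/5.8 = 6.586.
This is the posterior mode — the MAP estimate.

6.414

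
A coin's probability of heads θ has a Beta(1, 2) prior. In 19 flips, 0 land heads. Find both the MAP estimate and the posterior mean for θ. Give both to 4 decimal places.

MAP estimate = 0.0000, posterior mean = 0.0455

Posterior: Beta(1+0, 2+19) = Beta(1, 21).
Since α = 1 ≤ 1 and β > 1, the Beta density is monotone decreasing on [0,1]; the mode is at 0.
Mean = 1/(1+21) = 0.0455.
The mean is pulled above the mode by the posterior's right skew.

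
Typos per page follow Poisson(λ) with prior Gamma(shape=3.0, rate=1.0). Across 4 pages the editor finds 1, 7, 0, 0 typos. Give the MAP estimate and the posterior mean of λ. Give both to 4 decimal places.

MAP: 2.0000. Posterior mean: 2.2000.

Σ counts = 8. Posterior: Gamma(shape = 3.0+8 = 11.0, rate = 1.0+4 = 5.0).
Mode = (α−1)/β = 10.0/5.0 = 2.0000.
Mean = α/β = 11.0/5.0 = 2.2000.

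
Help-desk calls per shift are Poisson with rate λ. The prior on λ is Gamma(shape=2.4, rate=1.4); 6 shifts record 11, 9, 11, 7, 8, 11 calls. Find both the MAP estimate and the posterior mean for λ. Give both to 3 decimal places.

MAP estimate = 7.892, posterior mean = 8.027

Σ counts = 57. Posterior: Gamma(shape = 2.4+57 = 59.4, rate = 1.4+6 = 7.4).
Mode = (α−1)/β = 58.4/7.4 = 7.892.
Mean = α/β = 59.4/7.4 = 8.027.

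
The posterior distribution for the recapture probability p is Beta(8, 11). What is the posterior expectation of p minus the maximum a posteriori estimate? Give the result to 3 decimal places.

0.009

Mode = (8−1)/(8+11−2) = 7/17 = 0.412.
Mean = 8/(8+11) = 8/19 = 0.421.
Difference = 0.421 − 0.412 = 0.009.
Mean > mode: the posterior has a right tail.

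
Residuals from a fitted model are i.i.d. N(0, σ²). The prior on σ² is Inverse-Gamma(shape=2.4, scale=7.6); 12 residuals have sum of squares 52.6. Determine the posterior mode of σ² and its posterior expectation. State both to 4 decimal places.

Posterior: Inverse-Gamma(shape = 2.4+12/2 = 8.4, scale = 7.6+52.6/2 = 33.9).
Mode = β/(α+1) = 33.9/9.4 = 3.6064.
Mean = β/(α−1) = 33.9/7.4 = 4.5811.
Right-skewed posterior ⇒ mode < mean.

σ²_MAP = 3.6064, E[σ²|data] = 4.5811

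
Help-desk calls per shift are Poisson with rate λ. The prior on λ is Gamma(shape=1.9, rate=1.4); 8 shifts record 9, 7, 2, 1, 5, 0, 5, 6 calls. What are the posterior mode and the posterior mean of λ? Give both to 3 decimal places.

Σ counts = 35. Posterior: Gamma(shape = 1.9+35 = 36.9, rate = 1.4+8 = 9.4).
Mode = (α−1)/β = 35.9/9.4 = 3.819.
Mean = α/β = 36.9/9.4 = 3.926.

λ_MAP = 3.819, E[λ|data] = 3.926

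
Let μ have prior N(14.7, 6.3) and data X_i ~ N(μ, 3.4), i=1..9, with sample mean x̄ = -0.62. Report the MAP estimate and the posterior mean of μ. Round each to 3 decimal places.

MAP: 0.247. Posterior mean: 0.247.

Posterior for μ is Normal. Precision-weighted mean: (1/6.3·14.7 + 9/3.4·-0.62) / (1/6.3 + 9/3.4) = 0.247.
A Normal posterior is symmetric, so mode = mean.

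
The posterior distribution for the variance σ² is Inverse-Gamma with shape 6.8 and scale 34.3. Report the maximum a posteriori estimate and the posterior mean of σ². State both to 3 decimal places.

σ²_MAP = 4.397, E[σ²|data] = 5.914

Mode = β/(α+1) = 34.3/7.8 = 4.397.
Mean = β/(α−1) = 34.3/5.8 = 5.914.
The posterior is right-skewed, so the mean exceeds the mode.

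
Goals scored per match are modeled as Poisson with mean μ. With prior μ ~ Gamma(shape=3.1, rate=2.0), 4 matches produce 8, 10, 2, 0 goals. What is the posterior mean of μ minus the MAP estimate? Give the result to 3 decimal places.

Σ counts = 20. Posterior: Gamma(shape = 3.1+20 = 23.1, rate = 2.0+4 = 6.0).
Mode = (α−1)/β = 22.1/6.0 = 3.683.
Mean = α/β = 23.1/6.0 = 3.850.
Difference = 3.850 − 3.683 = 0.167.

0.167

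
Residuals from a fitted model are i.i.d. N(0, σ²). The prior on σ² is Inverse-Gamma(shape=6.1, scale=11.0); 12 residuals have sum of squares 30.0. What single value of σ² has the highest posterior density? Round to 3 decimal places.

1.985

Posterior: Inverse-Gamma(shape = 6.1+12/2 = 12.1, scale = 11.0+30.0/2 = 26.0).
Mode = β/(α+1) = 26.0/13.1 = 1.985.
Mean = β/(α−1) = 26.0/11.1 = 2.342.
This is the posterior mode — the MAP estimate.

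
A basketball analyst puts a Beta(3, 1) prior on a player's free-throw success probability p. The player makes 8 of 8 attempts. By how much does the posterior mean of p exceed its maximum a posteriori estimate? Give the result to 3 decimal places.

Posterior: Beta(3+8, 1+0) = Beta(11, 1).
Since β = 1 ≤ 1 and α > 1, the Beta density is monotone increasing on [0,1]; the mode is at 1.
Mean = 11/(11+1) = 0.917.
Difference = 0.917 − 1.000 = -0.083.

-0.083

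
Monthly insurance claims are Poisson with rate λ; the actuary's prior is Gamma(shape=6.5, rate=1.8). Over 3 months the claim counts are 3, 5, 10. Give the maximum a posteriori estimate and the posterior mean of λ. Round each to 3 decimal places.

MAP = 4.896; posterior mean = 5.104

Σ counts = 18. Posterior: Gamma(shape = 6.5+18 = 24.5, rate = 1.8+3 = 4.8).
Mode = (α−1)/β = 23.5/4.8 = 4.896.
Mean = α/β = 24.5/4.8 = 5.104.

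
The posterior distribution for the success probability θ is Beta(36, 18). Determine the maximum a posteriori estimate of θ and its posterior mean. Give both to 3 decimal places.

Mode = (36−1)/(36+18−2) = 35/52 = 0.673.
Mean = 36/(36+18) = 36/54 = 0.667.
The mean is pulled below the mode by the posterior's left skew.

θ_MAP = 0.673, E[θ|data] = 0.667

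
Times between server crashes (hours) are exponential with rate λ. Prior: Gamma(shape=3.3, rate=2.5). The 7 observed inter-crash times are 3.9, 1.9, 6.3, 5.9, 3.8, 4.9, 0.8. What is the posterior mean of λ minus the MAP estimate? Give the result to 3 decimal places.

Σ times = 27.5. Posterior: Gamma(shape = 3.3+7 = 10.3, rate = 2.5+27.5 = 30.0).
Mode = (α−1)/β = 9.3/30.0 = 0.310.
Mean = α/β = 10.3/30.0 = 0.343.
Difference = 0.343 − 0.310 = 0.033.
Right-skewed posterior ⇒ mode < mean.

0.033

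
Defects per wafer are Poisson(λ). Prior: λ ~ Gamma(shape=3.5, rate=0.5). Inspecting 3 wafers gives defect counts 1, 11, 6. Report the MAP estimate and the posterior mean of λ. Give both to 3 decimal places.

Σ counts = 18. Posterior: Gamma(shape = 3.5+18 = 21.5, rate = 0.5+3 = 3.5).
Mode = (α−1)/β = 20.5/3.5 = 5.857.
Mean = α/β = 21.5/3.5 = 6.143.
The mean is pulled above the mode by the posterior's right skew.

MAP: 5.857. Posterior mean: 6.143.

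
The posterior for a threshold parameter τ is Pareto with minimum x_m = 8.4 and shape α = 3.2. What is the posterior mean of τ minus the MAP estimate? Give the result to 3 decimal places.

The Pareto density is strictly decreasing on [x_m, ∞), so the mode is x_m = 8.400.
Mean = α·x_m/(α−1) = 3.2·8.4/2.2 = 12.218.
Difference = 12.218 − 8.400 = 3.818.
Mean > mode: the posterior has a right tail.

3.818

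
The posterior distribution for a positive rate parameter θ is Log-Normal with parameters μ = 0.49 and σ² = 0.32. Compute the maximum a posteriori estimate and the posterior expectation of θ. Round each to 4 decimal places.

Mode = exp(μ − σ²) = exp(0.17) = 1.1853.
Mean = exp(μ + σ²/2) = exp(0.650) = 1.9155.
The mean is pulled above the mode by the posterior's right skew.

θ_MAP = 1.1853, E[θ|data] = 1.9155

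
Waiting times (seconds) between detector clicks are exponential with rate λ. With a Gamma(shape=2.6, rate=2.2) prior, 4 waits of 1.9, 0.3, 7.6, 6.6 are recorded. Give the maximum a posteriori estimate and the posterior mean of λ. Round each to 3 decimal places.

Σ times = 16.4. Posterior: Gamma(shape = 2.6+4 = 6.6, rate = 2.2+16.4 = 18.6).
Mode = (α−1)/β = 5.6/18.6 = 0.301.
Mean = α/β = 6.6/18.6 = 0.355.

maximum a posteriori estimate = 0.301, posterior mean = 0.355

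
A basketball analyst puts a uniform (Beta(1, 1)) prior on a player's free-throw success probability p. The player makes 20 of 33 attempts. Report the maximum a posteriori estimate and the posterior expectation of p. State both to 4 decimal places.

Posterior: Beta(1+20, 1+13) = Beta(21, 14).
Mode = (21−1)/(21+14−2) = 20/33 = 0.6061.
With a flat prior the MAP equals the MLE, 20/33.
Mean = 21/(21+14) = 21/35 = 0.6000.

maximum a posteriori estimate = 0.6061, posterior expectation = 0.6000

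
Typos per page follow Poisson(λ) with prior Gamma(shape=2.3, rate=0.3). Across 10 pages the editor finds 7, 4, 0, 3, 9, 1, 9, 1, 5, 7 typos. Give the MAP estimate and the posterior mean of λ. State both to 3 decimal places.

Σ counts = 46. Posterior: Gamma(shape = 2.3+46 = 48.3, rate = 0.3+10 = 10.3).
Mode = (α−1)/β = 47.3/10.3 = 4.592.
Mean = α/β = 48.3/10.3 = 4.689.
Mean > mode: the posterior has a right tail.

λ_MAP = 4.592, E[λ|data] = 4.689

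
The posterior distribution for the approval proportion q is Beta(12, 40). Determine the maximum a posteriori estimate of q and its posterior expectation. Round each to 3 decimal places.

Mode = (12−1)/(12+40−2) = 11/50 = 0.220.
Mean = 12/(12+40) = 12/52 = 0.231.

MAP = 0.220, posterior mean = 0.231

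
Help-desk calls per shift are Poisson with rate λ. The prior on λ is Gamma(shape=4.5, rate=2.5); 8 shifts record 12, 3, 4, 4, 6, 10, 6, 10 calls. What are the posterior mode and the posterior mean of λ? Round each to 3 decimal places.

Σ counts = 55. Posterior: Gamma(shape = 4.5+55 = 59.5, rate = 2.5+8 = 10.5).
Mode = (α−1)/β = 58.5/10.5 = 5.571.
Mean = α/β = 59.5/10.5 = 5.667.
Right-skewed posterior ⇒ mode < mean.

λ_MAP = 5.571, E[λ|data] = 5.667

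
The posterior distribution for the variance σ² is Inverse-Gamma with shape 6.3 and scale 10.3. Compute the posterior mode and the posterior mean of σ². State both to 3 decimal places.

posterior mode = 1.411, posterior mean = 1.943

Mode = β/(α+1) = 10.3/7.3 = 1.411.
Mean = β/(α−1) = 10.3/5.3 = 1.943.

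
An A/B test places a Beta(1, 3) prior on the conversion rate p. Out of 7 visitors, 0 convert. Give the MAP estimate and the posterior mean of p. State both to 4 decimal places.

MAP = 0.0000, posterior mean = 0.0909

Posterior: Beta(1+0, 3+7) = Beta(1, 10).
Since α = 1 ≤ 1 and β > 1, the Beta density is monotone decreasing on [0,1]; the mode is at 0.
Mean = 1/(1+10) = 0.0909.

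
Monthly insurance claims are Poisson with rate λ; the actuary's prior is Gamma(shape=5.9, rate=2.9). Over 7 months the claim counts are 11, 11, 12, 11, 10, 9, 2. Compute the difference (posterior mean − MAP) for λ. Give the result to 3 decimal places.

0.101

Σ counts = 66. Posterior: Gamma(shape = 5.9+66 = 71.9, rate = 2.9+7 = 9.9).
Mode = (α−1)/β = 70.9/9.9 = 7.162.
Mean = α/β = 71.9/9.9 = 7.263.
Difference = 7.263 − 7.162 = 0.101.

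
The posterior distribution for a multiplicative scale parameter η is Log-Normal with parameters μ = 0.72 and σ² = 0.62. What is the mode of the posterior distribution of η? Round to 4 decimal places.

1.1052

Mode = exp(μ − σ²) = exp(0.10) = 1.1052.
Mean = exp(μ + σ²/2) = exp(1.030) = 2.8011.
This is the posterior mode — the MAP estimate.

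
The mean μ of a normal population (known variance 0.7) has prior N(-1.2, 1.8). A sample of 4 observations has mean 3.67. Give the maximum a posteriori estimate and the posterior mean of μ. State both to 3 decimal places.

Posterior for μ is Normal. Precision-weighted mean: (1/1.8·-1.2 + 4/0.7·3.67) / (1/1.8 + 4/0.7) = 3.238.
A Normal posterior is symmetric, so mode = mean.

MAP = 3.238, posterior mean = 3.238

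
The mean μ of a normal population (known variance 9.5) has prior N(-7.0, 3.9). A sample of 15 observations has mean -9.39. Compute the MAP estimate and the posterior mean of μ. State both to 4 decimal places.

MAP estimate = -9.0561, posterior mean = -9.0561

Posterior for μ is Normal. Precision-weighted mean: (1/3.9·-7.0 + 15/9.5·-9.39) / (1/3.9 + 15/9.5) = -9.0561.
A Normal posterior is symmetric, so mode = mean.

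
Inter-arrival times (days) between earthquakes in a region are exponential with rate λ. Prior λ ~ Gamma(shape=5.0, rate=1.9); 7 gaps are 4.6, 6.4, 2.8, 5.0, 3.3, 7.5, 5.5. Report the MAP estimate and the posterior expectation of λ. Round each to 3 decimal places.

MAP = 0.297; posterior mean = 0.324

Σ times = 35.1. Posterior: Gamma(shape = 5.0+7 = 12.0, rate = 1.9+35.1 = 37.0).
Mode = (α−1)/β = 11.0/37.0 = 0.297.
Mean = α/β = 12.0/37.0 = 0.324.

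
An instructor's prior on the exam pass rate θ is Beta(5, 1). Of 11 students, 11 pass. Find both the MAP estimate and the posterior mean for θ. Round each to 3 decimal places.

Posterior: Beta(5+11, 1+0) = Beta(16, 1).
Since β = 1 ≤ 1 and α > 1, the Beta density is monotone increasing on [0,1]; the mode is at 1.
Mean = 16/(16+1) = 0.941.
The posterior is left-skewed, so the mode exceeds the mean.

MAP estimate = 1.000, posterior mean = 0.941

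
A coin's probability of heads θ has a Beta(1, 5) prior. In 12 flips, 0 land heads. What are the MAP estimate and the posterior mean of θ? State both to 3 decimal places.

Posterior: Beta(1+0, 5+12) = Beta(1, 17).
Since α = 1 ≤ 1 and β > 1, the Beta density is monotone decreasing on [0,1]; the mode is at 0.
Mean = 1/(1+17) = 0.056.
The posterior is right-skewed, so the mean exceeds the mode.

θ_MAP = 0.000, E[θ|data] = 0.056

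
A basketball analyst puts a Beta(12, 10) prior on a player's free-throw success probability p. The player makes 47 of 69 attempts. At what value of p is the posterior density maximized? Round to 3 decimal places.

Posterior: Beta(12+47, 10+22) = Beta(59, 32).
Mode = (59−1)/(59+32−2) = 58/89 = 0.652.
Mean = 59/(59+32) = 59/91 = 0.648.
This is the posterior mode — the MAP estimate.

0.652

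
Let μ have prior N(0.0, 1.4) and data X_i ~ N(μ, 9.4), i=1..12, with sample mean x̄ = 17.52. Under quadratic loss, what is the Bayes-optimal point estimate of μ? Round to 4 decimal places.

Posterior for μ is Normal. Precision-weighted mean: (1/1.4·0.0 + 12/9.4·17.52) / (1/1.4 + 12/9.4) = 11.2342.
A Normal posterior is symmetric, so mode = mean.
Quadratic loss ⇒ the optimal estimator is the posterior mean.

11.2342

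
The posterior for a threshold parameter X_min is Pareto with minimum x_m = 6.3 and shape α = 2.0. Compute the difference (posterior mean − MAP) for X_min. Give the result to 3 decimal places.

6.300

The Pareto density is strictly decreasing on [x_m, ∞), so the mode is x_m = 6.300.
Mean = α·x_m/(α−1) = 2.0·6.3/1.0 = 12.600.
Difference = 12.600 − 6.300 = 6.300.
The mean is pulled above the mode by the posterior's right skew.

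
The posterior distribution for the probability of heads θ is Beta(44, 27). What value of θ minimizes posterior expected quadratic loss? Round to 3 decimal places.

0.620

Mode = (44−1)/(44+27−2) = 43/69 = 0.623.
Mean = 44/(44+27) = 44/71 = 0.620.
Quadratic loss ⇒ the optimal estimator is the posterior mean.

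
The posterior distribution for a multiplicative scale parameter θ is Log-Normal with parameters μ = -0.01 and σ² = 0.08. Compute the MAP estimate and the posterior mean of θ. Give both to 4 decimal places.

MAP = 0.9139; posterior mean = 1.0305

Mode = exp(μ − σ²) = exp(-0.09) = 0.9139.
Mean = exp(μ + σ²/2) = exp(0.030) = 1.0305.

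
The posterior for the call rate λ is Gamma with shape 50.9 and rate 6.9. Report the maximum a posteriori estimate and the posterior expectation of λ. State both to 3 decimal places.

Mode = (α−1)/β = 49.9/6.9 = 7.232.
Mean = α/β = 50.9/6.9 = 7.377.

MAP: 7.232. Posterior mean: 7.377.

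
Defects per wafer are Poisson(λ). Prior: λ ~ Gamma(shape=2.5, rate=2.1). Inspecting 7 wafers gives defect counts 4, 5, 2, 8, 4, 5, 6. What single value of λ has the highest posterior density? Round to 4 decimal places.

Σ counts = 34. Posterior: Gamma(shape = 2.5+34 = 36.5, rate = 2.1+7 = 9.1).
Mode = (α−1)/β = 35.5/9.1 = 3.9011.
Mean = α/β = 36.5/9.1 = 4.0110.
This is the posterior mode — the MAP estimate.

3.9011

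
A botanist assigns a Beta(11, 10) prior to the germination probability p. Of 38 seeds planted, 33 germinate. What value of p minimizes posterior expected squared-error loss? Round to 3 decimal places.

Posterior: Beta(11+33, 10+5) = Beta(44, 15).
Mode = (44−1)/(44+15−2) = 43/57 = 0.754.
Mean = 44/(44+15) = 44/59 = 0.746.
Squared-error loss ⇒ the optimal estimator is the posterior mean.

0.746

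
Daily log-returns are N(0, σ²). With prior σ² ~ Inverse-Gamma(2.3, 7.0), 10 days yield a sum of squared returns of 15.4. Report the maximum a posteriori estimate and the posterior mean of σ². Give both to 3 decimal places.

maximum a posteriori estimate = 1.771, posterior mean = 2.333

Posterior: Inverse-Gamma(shape = 2.3+10/2 = 7.3, scale = 7.0+15.4/2 = 14.7).
Mode = β/(α+1) = 14.7/8.3 = 1.771.
Mean = β/(α−1) = 14.7/6.3 = 2.333.
Right-skewed posterior ⇒ mode < mean.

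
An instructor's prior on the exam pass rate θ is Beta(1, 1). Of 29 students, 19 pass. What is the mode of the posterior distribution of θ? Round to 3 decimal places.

0.655

Posterior: Beta(1+19, 1+10) = Beta(20, 11).
Mode = (20−1)/(20+11−2) = 19/29 = 0.655.
With a flat prior the MAP equals the MLE, 19/29.
Mean = 20/(20+11) = 20/31 = 0.645.
This is the posterior mode — the MAP estimate.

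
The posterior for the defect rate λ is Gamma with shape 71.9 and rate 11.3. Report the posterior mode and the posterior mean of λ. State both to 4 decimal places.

MAP = 6.2743; posterior mean = 6.3628

Mode = (α−1)/β = 70.9/11.3 = 6.2743.
Mean = α/β = 71.9/11.3 = 6.3628.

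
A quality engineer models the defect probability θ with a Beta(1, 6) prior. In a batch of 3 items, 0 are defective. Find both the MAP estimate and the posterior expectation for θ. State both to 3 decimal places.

Posterior: Beta(1+0, 6+3) = Beta(1, 9).
Since α = 1 ≤ 1 and β > 1, the Beta density is monotone decreasing on [0,1]; the mode is at 0.
Mean = 1/(1+9) = 0.100.

θ_MAP = 0.000, E[θ|data] = 0.100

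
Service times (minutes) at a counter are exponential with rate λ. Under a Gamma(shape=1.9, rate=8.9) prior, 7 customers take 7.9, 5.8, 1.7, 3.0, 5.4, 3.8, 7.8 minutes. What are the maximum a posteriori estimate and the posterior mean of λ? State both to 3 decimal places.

maximum a posteriori estimate = 0.178, posterior mean = 0.201

Σ times = 35.4. Posterior: Gamma(shape = 1.9+7 = 8.9, rate = 8.9+35.4 = 44.3).
Mode = (α−1)/β = 7.9/44.3 = 0.178.
Mean = α/β = 8.9/44.3 = 0.201.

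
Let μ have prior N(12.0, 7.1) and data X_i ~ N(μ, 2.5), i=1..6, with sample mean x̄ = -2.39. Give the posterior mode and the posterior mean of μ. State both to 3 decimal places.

Posterior for μ is Normal. Precision-weighted mean: (1/7.1·12.0 + 6/2.5·-2.39) / (1/7.1 + 6/2.5) = -1.592.
A Normal posterior is symmetric, so mode = mean.

MAP = -1.592; posterior mean = -1.592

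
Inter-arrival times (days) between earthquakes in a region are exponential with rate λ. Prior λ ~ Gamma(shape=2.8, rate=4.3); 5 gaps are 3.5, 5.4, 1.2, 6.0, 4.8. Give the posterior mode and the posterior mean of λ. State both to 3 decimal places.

Σ times = 20.9. Posterior: Gamma(shape = 2.8+5 = 7.8, rate = 4.3+20.9 = 25.2).
Mode = (α−1)/β = 6.8/25.2 = 0.270.
Mean = α/β = 7.8/25.2 = 0.310.
The mean is pulled above the mode by the posterior's right skew.

MAP = 0.270; posterior mean = 0.310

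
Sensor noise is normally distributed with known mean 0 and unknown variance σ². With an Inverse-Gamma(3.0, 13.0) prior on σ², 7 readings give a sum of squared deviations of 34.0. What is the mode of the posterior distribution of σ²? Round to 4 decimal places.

Posterior: Inverse-Gamma(shape = 3.0+7/2 = 6.5, scale = 13.0+34.0/2 = 30.0).
Mode = β/(α+1) = 30.0/7.5 = 4.0000.
Mean = β/(α−1) = 30.0/5.5 = 5.4545.
This is the posterior mode — the MAP estimate.

4.0000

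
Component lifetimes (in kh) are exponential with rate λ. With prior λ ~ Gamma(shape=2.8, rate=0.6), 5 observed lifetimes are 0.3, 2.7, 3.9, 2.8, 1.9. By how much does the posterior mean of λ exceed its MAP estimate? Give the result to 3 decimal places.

0.082

Σ times = 11.6. Posterior: Gamma(shape = 2.8+5 = 7.8, rate = 0.6+11.6 = 12.2).
Mode = (α−1)/β = 6.8/12.2 = 0.557.
Mean = α/β = 7.8/12.2 = 0.639.
Difference = 0.639 − 0.557 = 0.082.
The mean is pulled above the mode by the posterior's right skew.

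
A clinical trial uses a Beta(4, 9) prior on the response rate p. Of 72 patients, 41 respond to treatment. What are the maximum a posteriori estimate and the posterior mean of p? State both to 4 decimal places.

Posterior: Beta(4+41, 9+31) = Beta(45, 40).
Mode = (45−1)/(45+40−2) = 44/83 = 0.5301.
Mean = 45/(45+40) = 45/85 = 0.5294.

MAP = 0.5301, posterior mean = 0.5294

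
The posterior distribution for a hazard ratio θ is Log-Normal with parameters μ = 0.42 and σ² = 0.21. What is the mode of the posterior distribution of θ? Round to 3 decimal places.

1.234

Mode = exp(μ − σ²) = exp(0.21) = 1.234.
Mean = exp(μ + σ²/2) = exp(0.525) = 1.690.
This is the posterior mode — the MAP estimate.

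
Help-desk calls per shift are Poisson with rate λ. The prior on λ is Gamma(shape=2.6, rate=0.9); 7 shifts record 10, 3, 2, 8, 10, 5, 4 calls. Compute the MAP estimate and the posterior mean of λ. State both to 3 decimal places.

Σ counts = 42. Posterior: Gamma(shape = 2.6+42 = 44.6, rate = 0.9+7 = 7.9).
Mode = (α−1)/β = 43.6/7.9 = 5.519.
Mean = α/β = 44.6/7.9 = 5.646.

MAP: 5.519. Posterior mean: 5.646.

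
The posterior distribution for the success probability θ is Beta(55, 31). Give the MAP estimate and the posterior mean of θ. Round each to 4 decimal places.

Mode = (55−1)/(55+31−2) = 54/84 = 0.6429.
Mean = 55/(55+31) = 55/86 = 0.6395.

θ_MAP = 0.6429, E[θ|data] = 0.6395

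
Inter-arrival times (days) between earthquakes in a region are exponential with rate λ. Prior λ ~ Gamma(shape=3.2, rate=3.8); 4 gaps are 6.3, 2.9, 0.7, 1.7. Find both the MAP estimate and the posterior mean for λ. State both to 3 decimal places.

Σ times = 11.6. Posterior: Gamma(shape = 3.2+4 = 7.2, rate = 3.8+11.6 = 15.4).
Mode = (α−1)/β = 6.2/15.4 = 0.403.
Mean = α/β = 7.2/15.4 = 0.468.

MAP = 0.403; posterior mean = 0.468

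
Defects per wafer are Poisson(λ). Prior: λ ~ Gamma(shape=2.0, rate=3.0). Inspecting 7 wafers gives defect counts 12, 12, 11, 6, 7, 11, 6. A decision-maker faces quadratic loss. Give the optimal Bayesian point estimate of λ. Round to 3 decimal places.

6.700

Σ counts = 65. Posterior: Gamma(shape = 2.0+65 = 67.0, rate = 3.0+7 = 10.0).
Mode = (α−1)/β = 66.0/10.0 = 6.600.
Mean = α/β = 67.0/10.0 = 6.700.
Quadratic loss ⇒ the optimal estimator is the posterior mean.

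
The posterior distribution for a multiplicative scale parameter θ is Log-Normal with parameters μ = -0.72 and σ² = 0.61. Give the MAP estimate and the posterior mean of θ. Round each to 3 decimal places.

MAP estimate = 0.264, posterior mean = 0.660

Mode = exp(μ − σ²) = exp(-1.33) = 0.264.
Mean = exp(μ + σ²/2) = exp(-0.415) = 0.660.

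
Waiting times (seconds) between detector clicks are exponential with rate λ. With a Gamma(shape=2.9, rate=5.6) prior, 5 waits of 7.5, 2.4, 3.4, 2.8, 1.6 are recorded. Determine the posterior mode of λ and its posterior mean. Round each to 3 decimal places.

λ_MAP = 0.296, E[λ|data] = 0.339

Σ times = 17.7. Posterior: Gamma(shape = 2.9+5 = 7.9, rate = 5.6+17.7 = 23.3).
Mode = (α−1)/β = 6.9/23.3 = 0.296.
Mean = α/β = 7.9/23.3 = 0.339.
The mean is pulled above the mode by the posterior's right skew.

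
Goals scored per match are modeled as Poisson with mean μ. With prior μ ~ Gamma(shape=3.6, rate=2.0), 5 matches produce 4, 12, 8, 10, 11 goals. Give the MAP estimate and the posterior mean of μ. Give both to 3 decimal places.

Σ counts = 45. Posterior: Gamma(shape = 3.6+45 = 48.6, rate = 2.0+5 = 7.0).
Mode = (α−1)/β = 47.6/7.0 = 6.800.
Mean = α/β = 48.6/7.0 = 6.943.

MAP = 6.800, posterior mean = 6.943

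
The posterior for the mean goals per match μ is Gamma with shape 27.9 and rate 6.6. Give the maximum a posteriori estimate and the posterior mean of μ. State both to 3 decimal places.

μ_MAP = 4.076, E[μ|data] = 4.227

Mode = (α−1)/β = 26.9/6.6 = 4.076.
Mean = α/β = 27.9/6.6 = 4.227.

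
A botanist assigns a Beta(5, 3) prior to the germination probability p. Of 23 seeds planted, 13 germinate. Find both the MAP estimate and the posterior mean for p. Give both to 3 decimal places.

MAP: 0.586. Posterior mean: 0.581.

Posterior: Beta(5+13, 3+10) = Beta(18, 13).
Mode = (18−1)/(18+13−2) = 17/29 = 0.586.
Mean = 18/(18+13) = 18/31 = 0.581.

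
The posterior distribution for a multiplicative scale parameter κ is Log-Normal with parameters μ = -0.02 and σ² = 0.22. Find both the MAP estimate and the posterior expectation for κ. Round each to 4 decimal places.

MAP = 0.7866, posterior mean = 1.0942

Mode = exp(μ − σ²) = exp(-0.24) = 0.7866.
Mean = exp(μ + σ²/2) = exp(0.090) = 1.0942.
The mean is pulled above the mode by the posterior's right skew.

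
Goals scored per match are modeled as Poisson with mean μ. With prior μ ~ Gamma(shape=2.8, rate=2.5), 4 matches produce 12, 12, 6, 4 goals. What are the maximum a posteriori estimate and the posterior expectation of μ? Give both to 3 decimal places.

Σ counts = 34. Posterior: Gamma(shape = 2.8+34 = 36.8, rate = 2.5+4 = 6.5).
Mode = (α−1)/β = 35.8/6.5 = 5.508.
Mean = α/β = 36.8/6.5 = 5.662.

MAP = 5.508, posterior mean = 5.662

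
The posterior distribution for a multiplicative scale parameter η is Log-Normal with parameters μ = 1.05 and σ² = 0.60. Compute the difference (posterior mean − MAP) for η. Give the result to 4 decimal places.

Mode = exp(μ − σ²) = exp(0.45) = 1.5683.
Mean = exp(μ + σ²/2) = exp(1.350) = 3.8574.
Difference = 3.8574 − 1.5683 = 2.2891.

2.2891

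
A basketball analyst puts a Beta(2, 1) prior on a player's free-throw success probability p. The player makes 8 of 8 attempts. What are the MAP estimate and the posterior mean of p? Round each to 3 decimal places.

Posterior: Beta(2+8, 1+0) = Beta(10, 1).
Since β = 1 ≤ 1 and α > 1, the Beta density is monotone increasing on [0,1]; the mode is at 1.
Mean = 10/(10+1) = 0.909.
The posterior is left-skewed, so the mode exceeds the mean.

p_MAP = 1.000, E[p|data] = 0.909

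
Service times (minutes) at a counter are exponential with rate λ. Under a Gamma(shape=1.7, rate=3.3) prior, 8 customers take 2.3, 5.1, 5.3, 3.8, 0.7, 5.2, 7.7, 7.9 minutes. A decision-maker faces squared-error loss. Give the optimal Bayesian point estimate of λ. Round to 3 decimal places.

Σ times = 38.0. Posterior: Gamma(shape = 1.7+8 = 9.7, rate = 3.3+38.0 = 41.3).
Mode = (α−1)/β = 8.7/41.3 = 0.211.
Mean = α/β = 9.7/41.3 = 0.235.
Squared-error loss ⇒ the optimal estimator is the posterior mean.

0.235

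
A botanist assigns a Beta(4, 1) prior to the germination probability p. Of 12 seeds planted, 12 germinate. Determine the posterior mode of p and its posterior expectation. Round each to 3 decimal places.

MAP = 1.000; posterior mean = 0.941

Posterior: Beta(4+12, 1+0) = Beta(16, 1).
Since β = 1 ≤ 1 and α > 1, the Beta density is monotone increasing on [0,1]; the mode is at 1.
Mean = 16/(16+1) = 0.941.
The mean is pulled below the mode by the posterior's left skew.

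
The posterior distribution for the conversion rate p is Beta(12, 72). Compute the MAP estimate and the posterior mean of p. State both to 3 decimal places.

Mode = (12−1)/(12+72−2) = 11/82 = 0.134.
Mean = 12/(12+72) = 12/84 = 0.143.

MAP = 0.134; posterior mean = 0.143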